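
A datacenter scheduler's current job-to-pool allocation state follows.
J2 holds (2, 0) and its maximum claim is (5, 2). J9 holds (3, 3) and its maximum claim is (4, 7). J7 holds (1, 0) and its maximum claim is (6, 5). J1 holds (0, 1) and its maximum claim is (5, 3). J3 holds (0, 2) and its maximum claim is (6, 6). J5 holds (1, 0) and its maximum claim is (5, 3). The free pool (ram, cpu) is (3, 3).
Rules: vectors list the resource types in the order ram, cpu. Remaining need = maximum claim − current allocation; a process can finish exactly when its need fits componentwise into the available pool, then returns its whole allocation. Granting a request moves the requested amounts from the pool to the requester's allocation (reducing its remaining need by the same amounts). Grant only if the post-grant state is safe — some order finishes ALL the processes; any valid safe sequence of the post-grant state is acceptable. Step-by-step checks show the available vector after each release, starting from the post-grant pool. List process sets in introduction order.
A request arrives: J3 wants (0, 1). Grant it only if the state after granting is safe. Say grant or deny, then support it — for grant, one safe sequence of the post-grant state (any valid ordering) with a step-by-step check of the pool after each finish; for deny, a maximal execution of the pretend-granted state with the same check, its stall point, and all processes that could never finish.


GRANT — the state after the grant stays safe, e.g. via J2, J1, J5, J3, J7, J9.
Key observation: with (3, 2) left after the transfer, J2 can run at once — the state stays safe.
Verifying the post-grant state step by step:
  pool = (3, 2)
  J2: need (3, 2) fits (3, 2); releases (2, 0), pool now (5, 2)
  J1: need (5, 2) fits (5, 2); releases (0, 1), pool now (5, 3)
  J5: need (4, 3) fits (5, 3); releases (1, 0), pool now (6, 3)
  J3: need (6, 3) fits (6, 3); releases (0, 3), pool now (6, 6)
  J7: need (5, 5) fits (6, 6); releases (1, 0), pool now (7, 6)
  J9: need (1, 4) fits (7, 6); releases (3, 3), pool now (10, 9)


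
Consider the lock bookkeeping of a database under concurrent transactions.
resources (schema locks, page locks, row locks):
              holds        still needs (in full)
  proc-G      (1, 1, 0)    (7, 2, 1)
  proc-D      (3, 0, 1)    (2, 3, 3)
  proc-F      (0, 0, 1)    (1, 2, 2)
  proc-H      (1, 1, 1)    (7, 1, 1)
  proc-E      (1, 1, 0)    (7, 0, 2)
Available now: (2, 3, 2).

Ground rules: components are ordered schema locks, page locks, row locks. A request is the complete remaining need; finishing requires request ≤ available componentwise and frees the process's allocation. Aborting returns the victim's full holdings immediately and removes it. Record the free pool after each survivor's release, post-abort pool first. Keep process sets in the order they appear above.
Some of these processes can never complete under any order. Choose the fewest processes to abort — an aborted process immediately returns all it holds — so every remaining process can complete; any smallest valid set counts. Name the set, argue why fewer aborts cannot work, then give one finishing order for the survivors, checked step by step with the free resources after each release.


Abort proc-G and proc-H.
Key observation: proc-E had no path to completion before; after the abort of proc-G and proc-H ((2, 2, 1) returned), step 2 is where it fits.
Why nothing smaller works — every single abort fails: proc-G alone leaves proc-H blocked (short on schema locks); proc-D alone leaves proc-G blocked (short on schema locks); proc-F alone leaves proc-G blocked (short on schema locks); proc-H alone leaves proc-G blocked (short on schema locks); proc-E alone leaves proc-G blocked (short on schema locks).
Survivors finish in the order: proc-D, proc-E, proc-F. Walking it through (pool after the aborts first):
  pool = (4, 5, 3)
  run proc-D (needs (2, 3, 3), free (4, 5, 3)); after release of (3, 0, 1) the pool is (7, 5, 4)
  run proc-E (needs (7, 0, 2), free (7, 5, 4)); after release of (1, 1, 0) the pool is (8, 6, 4)
  run proc-F (needs (1, 2, 2), free (8, 6, 4)); after release of (0, 0, 1) the pool is (8, 6, 5)


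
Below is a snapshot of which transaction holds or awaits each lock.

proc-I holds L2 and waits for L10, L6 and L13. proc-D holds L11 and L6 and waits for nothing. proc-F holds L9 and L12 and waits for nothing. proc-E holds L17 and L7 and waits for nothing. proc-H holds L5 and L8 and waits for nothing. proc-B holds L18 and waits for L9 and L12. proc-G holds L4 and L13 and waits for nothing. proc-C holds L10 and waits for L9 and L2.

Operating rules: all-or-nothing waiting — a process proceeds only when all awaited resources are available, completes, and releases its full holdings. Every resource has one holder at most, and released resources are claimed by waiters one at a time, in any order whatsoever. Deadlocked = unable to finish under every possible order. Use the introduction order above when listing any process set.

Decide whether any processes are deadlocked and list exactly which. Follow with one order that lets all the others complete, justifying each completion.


The deadlocked set is proc-I and proc-C.
Key observation: nobody on the ring proc-I -> proc-C -> proc-I can start until another member finishes, which never happens; no other process is dragged down with it.
The rest can finish in the order proc-H, proc-G, proc-F, proc-D, proc-E, proc-B.
Walking it through:
  proc-H: no waits; runs immediately, freeing L5 and L8
  proc-G: no waits; runs immediately, freeing L4 and L13
  proc-F: no waits; runs immediately, freeing L9 and L12
  proc-D: no waits; runs immediately, freeing L11 and L6
  proc-E: no waits; runs immediately, freeing L17 and L7
  proc-B: everything it awaited (L9 and L12) is free; runs, freeing L18


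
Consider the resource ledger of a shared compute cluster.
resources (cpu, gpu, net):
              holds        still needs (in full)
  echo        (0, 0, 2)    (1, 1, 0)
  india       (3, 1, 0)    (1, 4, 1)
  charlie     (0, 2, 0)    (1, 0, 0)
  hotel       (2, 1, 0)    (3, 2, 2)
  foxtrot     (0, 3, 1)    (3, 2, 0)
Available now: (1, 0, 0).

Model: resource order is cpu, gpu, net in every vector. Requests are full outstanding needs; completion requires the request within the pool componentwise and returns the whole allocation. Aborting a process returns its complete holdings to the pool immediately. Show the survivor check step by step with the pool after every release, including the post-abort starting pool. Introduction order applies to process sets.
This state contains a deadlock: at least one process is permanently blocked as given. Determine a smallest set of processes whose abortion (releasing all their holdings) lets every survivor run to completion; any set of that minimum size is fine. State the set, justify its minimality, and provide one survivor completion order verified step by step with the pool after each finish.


Abort india.
Key observation: hotel could never have finished before the abort; with (3, 1, 0) returned by india, it fits at step 3.
Why nothing smaller works: aborting no one leaves the state deadlocked as given.
The survivors complete as echo, charlie, hotel, foxtrot. Verifying each step (starting from the post-abort pool):
  pool = (4, 1, 0)
  echo: need (1, 1, 0) fits (4, 1, 0); releases (0, 0, 2), pool now (4, 1, 2)
  charlie: need (1, 0, 0) fits (4, 1, 2); releases (0, 2, 0), pool now (4, 3, 2)
  hotel: need (3, 2, 2) fits (4, 3, 2); releases (2, 1, 0), pool now (6, 4, 2)
  foxtrot: need (3, 2, 0) fits (6, 4, 2); releases (0, 3, 1), pool now (6, 7, 3)


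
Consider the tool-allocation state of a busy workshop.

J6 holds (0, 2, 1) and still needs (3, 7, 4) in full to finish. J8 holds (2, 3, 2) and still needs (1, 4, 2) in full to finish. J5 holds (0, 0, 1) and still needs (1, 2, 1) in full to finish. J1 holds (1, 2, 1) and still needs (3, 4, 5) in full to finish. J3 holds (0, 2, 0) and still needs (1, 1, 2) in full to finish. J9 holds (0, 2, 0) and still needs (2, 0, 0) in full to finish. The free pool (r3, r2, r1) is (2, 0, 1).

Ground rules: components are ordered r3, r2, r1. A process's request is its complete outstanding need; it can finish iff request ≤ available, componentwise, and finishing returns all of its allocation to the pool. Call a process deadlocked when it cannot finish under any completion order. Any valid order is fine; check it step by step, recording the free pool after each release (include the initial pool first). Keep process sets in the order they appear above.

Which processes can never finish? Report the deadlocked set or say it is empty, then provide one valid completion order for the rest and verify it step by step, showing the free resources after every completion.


No process is deadlocked.
Key observation: J9 can run right away; the returned allocation unlocks the remaining processes in turn.
One completion order for the rest: J9, J5, J3, J8, J6, J1. Check, step by step:
  pool = (2, 0, 1)
  J9: need (2, 0, 0) fits (2, 0, 1); releases (0, 2, 0), pool now (2, 2, 1)
  J5: need (1, 2, 1) fits (2, 2, 1); releases (0, 0, 1), pool now (2, 2, 2)
  J3: need (1, 1, 2) fits (2, 2, 2); releases (0, 2, 0), pool now (2, 4, 2)
  J8: need (1, 4, 2) fits (2, 4, 2); releases (2, 3, 2), pool now (4, 7, 4)
  J6: need (3, 7, 4) fits (4, 7, 4); releases (0, 2, 1), pool now (4, 9, 5)
  J1: need (3, 4, 5) fits (4, 9, 5); releases (1, 2, 1), pool now (5, 11, 6)


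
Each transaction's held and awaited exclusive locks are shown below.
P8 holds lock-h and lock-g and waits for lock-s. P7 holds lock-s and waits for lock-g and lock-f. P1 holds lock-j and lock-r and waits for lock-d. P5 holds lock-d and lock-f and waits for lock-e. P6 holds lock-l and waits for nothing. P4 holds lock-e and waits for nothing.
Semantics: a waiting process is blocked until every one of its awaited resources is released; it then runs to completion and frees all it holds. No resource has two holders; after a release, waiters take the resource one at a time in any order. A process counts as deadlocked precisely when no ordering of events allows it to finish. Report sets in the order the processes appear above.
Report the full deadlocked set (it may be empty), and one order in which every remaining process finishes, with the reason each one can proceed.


Deadlocked: P8 and P7.
Key observation: the waits loop around P8 -> P7 -> P8 with no way out; no other process is dragged down with it.
The rest can finish in the order P4, P5, P6, P1.
Step-by-step check:
  run P4 (it waits on nothing); releases lock-e
  P5 waits on lock-e — all released -> runs and releases lock-d and lock-f
  run P6 (it waits on nothing); releases lock-l
  P1 waits on lock-d — all released -> runs and releases lock-j and lock-r


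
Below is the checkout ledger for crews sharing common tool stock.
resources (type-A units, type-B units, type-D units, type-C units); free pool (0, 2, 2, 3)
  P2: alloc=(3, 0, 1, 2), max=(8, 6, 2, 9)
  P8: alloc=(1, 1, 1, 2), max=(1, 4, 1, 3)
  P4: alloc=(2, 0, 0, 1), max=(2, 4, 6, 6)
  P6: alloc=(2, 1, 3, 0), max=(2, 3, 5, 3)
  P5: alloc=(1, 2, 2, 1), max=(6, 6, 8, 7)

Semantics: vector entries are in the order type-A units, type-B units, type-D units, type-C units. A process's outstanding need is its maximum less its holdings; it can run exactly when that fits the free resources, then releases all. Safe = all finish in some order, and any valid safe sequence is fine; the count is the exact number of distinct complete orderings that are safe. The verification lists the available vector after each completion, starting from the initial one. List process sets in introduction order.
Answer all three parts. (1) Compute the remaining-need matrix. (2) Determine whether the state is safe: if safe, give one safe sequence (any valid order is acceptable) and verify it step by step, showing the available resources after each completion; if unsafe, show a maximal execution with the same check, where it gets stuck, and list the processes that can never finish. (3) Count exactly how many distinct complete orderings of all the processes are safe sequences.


(1) Need matrix, components ordered type-A units, type-B units, type-D units, type-C units:
  P2: (5, 6, 1, 7)
  P8: (0, 3, 0, 1)
  P4: (0, 4, 6, 5)
  P6: (0, 2, 2, 3)
  P5: (5, 4, 6, 6)
(2) SAFE. One safe sequence: P6, P8, P4, P5, P2.
Key observation: the first exact fit in this order is P6 — it needs (0, 2, 2, 3) with (0, 2, 2, 3) free, meeting a requested resource to the last unit.
Walking it through:
  pool = (0, 2, 2, 3)
  run P6 (needs (0, 2, 2, 3), free (0, 2, 2, 3)); after release of (2, 1, 3, 0) the pool is (2, 3, 5, 3)
  run P8 (needs (0, 3, 0, 1), free (2, 3, 5, 3)); after release of (1, 1, 1, 2) the pool is (3, 4, 6, 5)
  run P4 (needs (0, 4, 6, 5), free (3, 4, 6, 5)); after release of (2, 0, 0, 1) the pool is (5, 4, 6, 6)
  run P5 (needs (5, 4, 6, 6), free (5, 4, 6, 6)); after release of (1, 2, 2, 1) the pool is (6, 6, 8, 7)
  run P2 (needs (5, 6, 1, 7), free (6, 6, 8, 7)); after release of (3, 0, 1, 2) the pool is (9, 6, 9, 9)
(3) Precisely 1 of the possible complete orderings is a safe sequence.


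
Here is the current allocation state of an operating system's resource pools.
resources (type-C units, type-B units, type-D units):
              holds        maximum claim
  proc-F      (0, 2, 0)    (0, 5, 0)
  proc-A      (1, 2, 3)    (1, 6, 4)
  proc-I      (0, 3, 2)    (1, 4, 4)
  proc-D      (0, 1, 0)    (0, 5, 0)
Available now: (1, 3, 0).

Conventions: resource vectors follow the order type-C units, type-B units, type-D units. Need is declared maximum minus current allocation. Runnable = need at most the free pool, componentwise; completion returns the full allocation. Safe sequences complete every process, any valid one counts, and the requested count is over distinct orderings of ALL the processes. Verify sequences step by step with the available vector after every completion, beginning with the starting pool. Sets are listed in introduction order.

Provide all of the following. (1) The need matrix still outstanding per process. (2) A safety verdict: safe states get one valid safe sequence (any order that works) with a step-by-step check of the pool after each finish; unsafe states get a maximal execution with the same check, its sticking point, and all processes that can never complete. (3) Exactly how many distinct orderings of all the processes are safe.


(1) Outstanding need per process (order type-C units, type-B units, type-D units):
  proc-F: (0, 3, 0)
  proc-A: (0, 4, 1)
  proc-I: (1, 1, 2)
  proc-D: (0, 4, 0)
(2) UNSAFE — no complete ordering exists.
Key observation: no order helps: past proc-F, proc-D, the free pool tops out at (1, 6, 0), below what each blocked process needs in type-D units.
Going as far as possible: proc-F, proc-D; after that, nothing fits. Walking it through:
  pool = (1, 3, 0)
  proc-F: need (0, 3, 0) fits (1, 3, 0); releases (0, 2, 0), pool now (1, 5, 0)
  proc-D: need (0, 4, 0) fits (1, 5, 0); releases (0, 1, 0), pool now (1, 6, 0)
  blocked: proc-A wants (0, 4, 1), pool (1, 6, 0) — not enough type-D units
  blocked: proc-I wants (1, 1, 2), pool (1, 6, 0) — not enough type-D units
Permanently blocked: proc-A and proc-I.
(3) Exactly 0 of the possible complete orderings are safe sequences.


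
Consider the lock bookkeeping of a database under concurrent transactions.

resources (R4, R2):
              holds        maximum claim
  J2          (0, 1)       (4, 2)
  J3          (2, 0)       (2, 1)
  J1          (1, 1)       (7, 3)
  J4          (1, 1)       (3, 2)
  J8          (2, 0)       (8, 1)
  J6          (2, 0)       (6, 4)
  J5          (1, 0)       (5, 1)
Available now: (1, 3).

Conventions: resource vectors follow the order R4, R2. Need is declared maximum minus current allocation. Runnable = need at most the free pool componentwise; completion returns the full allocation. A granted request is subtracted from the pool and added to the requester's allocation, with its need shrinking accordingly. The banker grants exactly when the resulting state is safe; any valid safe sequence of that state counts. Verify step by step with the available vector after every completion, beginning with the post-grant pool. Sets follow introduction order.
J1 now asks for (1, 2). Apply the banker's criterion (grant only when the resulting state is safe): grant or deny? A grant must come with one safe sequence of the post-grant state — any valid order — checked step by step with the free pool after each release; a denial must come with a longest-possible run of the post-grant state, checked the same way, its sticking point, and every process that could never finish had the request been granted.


DENY — the pretend-granted state is unsafe.
Key observation: the wall is R4: completing J3, J4 brings the pool only to (3, 2), and all the rest need more.
On the post-grant state, J3, J4 is a maximal run — nothing extends it. Verifying each step:
  pool = (0, 1)
  J3: need (0, 1) fits (0, 1); releases (2, 0), pool now (2, 1)
  J4: need (2, 1) fits (2, 1); releases (1, 1), pool now (3, 2)
  J2 still needs (4, 1) but only (3, 2) is free — short on R4
  J1 still needs (5, 0) but only (3, 2) is free — short on R4
  J8 still needs (6, 1) but only (3, 2) is free — short on R4
  J6 still needs (4, 4) but only (3, 2) is free — short on R4 and R2
  J5 still needs (4, 1) but only (3, 2) is free — short on R4
Processes that could never finish after the grant: J2, J1, J8, J6 and J5.


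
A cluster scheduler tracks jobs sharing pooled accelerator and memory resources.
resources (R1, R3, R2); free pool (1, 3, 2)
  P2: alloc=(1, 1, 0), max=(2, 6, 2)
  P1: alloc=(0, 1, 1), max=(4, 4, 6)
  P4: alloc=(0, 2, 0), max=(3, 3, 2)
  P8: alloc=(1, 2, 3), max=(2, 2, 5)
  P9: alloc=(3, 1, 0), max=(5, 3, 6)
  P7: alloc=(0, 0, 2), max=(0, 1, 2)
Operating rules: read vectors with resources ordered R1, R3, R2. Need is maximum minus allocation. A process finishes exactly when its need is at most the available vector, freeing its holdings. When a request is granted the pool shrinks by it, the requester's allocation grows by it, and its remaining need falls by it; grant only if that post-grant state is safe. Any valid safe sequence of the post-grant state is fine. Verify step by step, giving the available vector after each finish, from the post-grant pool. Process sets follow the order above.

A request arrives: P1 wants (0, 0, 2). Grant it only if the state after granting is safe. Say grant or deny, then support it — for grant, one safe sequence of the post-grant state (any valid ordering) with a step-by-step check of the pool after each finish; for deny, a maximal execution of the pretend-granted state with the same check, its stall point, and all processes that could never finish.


DENY. Granting would leave the state unsafe.
Key observation: after P7, P8, P2, P4 the pool peaks at (3, 8, 5), and each blocked process is short somewhere: P1 on R1; P9 on R2.
After a pretend grant, a maximal execution: P7, P8, P2, P4 — then nothing else fits. Check, step by step:
  pool = (1, 3, 0)
  run P7 (needs (0, 1, 0), free (1, 3, 0)); after release of (0, 0, 2) the pool is (1, 3, 2)
  run P8 (needs (1, 0, 2), free (1, 3, 2)); after release of (1, 2, 3) the pool is (2, 5, 5)
  run P2 (needs (1, 5, 2), free (2, 5, 5)); after release of (1, 1, 0) the pool is (3, 6, 5)
  run P4 (needs (3, 1, 2), free (3, 6, 5)); after release of (0, 2, 0) the pool is (3, 8, 5)
  P1 cannot run: need (4, 3, 3) vs free (3, 8, 5) (insufficient R1)
  P9 cannot run: need (2, 2, 6) vs free (3, 8, 5) (insufficient R2)
Had the request been granted, P1 and P9 could never finish.


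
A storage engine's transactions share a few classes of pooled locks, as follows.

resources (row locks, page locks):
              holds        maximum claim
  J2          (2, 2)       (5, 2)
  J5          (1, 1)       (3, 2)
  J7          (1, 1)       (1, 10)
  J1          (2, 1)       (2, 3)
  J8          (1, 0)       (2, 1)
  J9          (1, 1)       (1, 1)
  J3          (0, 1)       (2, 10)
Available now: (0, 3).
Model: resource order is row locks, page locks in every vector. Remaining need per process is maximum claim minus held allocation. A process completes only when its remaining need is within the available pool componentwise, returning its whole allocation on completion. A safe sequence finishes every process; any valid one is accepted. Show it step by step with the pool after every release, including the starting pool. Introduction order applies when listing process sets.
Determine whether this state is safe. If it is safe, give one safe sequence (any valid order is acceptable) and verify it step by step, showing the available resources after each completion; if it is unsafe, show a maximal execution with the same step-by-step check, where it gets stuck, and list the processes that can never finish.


The state is UNSAFE.
Key observation: the pool after J1, J9, J8, J5, J2 is (7, 8); every surviving request exceeds it in page locks, so progress ends there.
The run J1, J9, J8, J5, J2 cannot be extended any further. Check, step by step:
  pool = (0, 3)
  J1 needs (0, 2) <= (0, 3) -> finishes; pool += (2, 1) = (2, 4)
  J9 needs (0, 0) <= (2, 4) -> finishes; pool += (1, 1) = (3, 5)
  J8 needs (1, 1) <= (3, 5) -> finishes; pool += (1, 0) = (4, 5)
  J5 needs (2, 1) <= (4, 5) -> finishes; pool += (1, 1) = (5, 6)
  J2 needs (3, 0) <= (5, 6) -> finishes; pool += (2, 2) = (7, 8)
  J7 still needs (0, 9) but only (7, 8) is free — short on page locks
  J3 still needs (2, 9) but only (7, 8) is free — short on page locks
Permanently blocked: J7 and J3.


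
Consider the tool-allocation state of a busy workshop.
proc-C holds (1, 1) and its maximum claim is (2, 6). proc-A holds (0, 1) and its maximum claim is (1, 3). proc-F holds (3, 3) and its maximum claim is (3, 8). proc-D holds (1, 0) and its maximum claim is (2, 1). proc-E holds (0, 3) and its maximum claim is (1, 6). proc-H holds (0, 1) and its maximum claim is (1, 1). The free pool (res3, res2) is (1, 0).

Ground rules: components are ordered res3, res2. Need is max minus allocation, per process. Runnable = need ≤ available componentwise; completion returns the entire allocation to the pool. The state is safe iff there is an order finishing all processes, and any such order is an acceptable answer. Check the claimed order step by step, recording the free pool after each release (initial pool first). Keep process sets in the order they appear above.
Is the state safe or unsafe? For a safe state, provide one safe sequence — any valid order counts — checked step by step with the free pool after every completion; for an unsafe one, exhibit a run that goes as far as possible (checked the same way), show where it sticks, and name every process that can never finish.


UNSAFE — no complete ordering exists.
Key observation: no order helps: past proc-H, proc-D, the free pool tops out at (2, 1), below what each blocked process needs in res2.
A maximal execution: proc-H, proc-D — then nothing else fits. Walking it through:
  pool = (1, 0)
  proc-H: need (1, 0) fits (1, 0); releases (0, 1), pool now (1, 1)
  proc-D: need (1, 1) fits (1, 1); releases (1, 0), pool now (2, 1)
  blocked: proc-C wants (1, 5), pool (2, 1) — not enough res2
  blocked: proc-A wants (1, 2), pool (2, 1) — not enough res2
  blocked: proc-F wants (0, 5), pool (2, 1) — not enough res2
  blocked: proc-E wants (1, 3), pool (2, 1) — not enough res2
Never able to finish: proc-C, proc-A, proc-F and proc-E.


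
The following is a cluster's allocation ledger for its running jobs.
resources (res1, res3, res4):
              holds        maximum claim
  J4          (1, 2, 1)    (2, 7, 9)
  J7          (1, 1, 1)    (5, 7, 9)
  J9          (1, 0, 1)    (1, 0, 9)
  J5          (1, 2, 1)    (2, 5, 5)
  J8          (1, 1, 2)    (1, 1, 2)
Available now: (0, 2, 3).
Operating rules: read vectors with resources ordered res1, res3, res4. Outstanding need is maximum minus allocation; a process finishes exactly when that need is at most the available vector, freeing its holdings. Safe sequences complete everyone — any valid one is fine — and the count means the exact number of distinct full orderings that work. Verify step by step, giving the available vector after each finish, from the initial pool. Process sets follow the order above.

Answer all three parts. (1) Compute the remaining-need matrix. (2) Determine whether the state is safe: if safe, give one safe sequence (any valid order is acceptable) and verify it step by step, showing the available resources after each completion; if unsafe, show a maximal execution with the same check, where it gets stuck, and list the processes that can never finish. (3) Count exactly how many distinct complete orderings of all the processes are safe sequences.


(1) Need matrix, components ordered res1, res3, res4:
  J4: (1, 5, 8)
  J7: (4, 6, 8)
  J9: (0, 0, 8)
  J5: (1, 3, 4)
  J8: (0, 0, 0)
(2) UNSAFE — no complete ordering exists.
Key observation: res4 is the bottleneck — with J8, J5 done the pool holds (2, 5, 6), short of every remaining need.
Going as far as possible: J8, J5; after that, nothing fits. Verifying each step:
  pool = (0, 2, 3)
  J8 needs (0, 0, 0) <= (0, 2, 3) -> finishes; pool += (1, 1, 2) = (1, 3, 5)
  J5 needs (1, 3, 4) <= (1, 3, 5) -> finishes; pool += (1, 2, 1) = (2, 5, 6)
  J4 still needs (1, 5, 8) but only (2, 5, 6) is free — short on res4
  J7 still needs (4, 6, 8) but only (2, 5, 6) is free — short on res1, res3 and res4
  J9 still needs (0, 0, 8) but only (2, 5, 6) is free — short on res4
Never able to finish: J4, J7 and J9.
(3) Exactly 0 of the possible complete orderings are safe sequences.


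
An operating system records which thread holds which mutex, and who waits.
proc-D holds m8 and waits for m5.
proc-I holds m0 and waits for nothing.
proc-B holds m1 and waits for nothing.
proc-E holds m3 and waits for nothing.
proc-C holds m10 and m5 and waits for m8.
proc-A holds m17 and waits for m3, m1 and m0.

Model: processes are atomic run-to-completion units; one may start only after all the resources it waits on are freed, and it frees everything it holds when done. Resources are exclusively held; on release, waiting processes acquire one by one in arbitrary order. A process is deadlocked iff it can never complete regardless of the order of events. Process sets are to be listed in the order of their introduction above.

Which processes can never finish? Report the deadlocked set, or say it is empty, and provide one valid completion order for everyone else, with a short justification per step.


Deadlocked: proc-D and proc-C.
Key observation: along proc-D -> proc-C -> proc-D, each member waits on what the next one holds — a deadlock; no other process is dragged down with it.
One completion order for the rest: proc-B, proc-E, proc-I, proc-A.
Step-by-step check:
  proc-B: no waits; runs immediately, freeing m1
  proc-E: no waits; runs immediately, freeing m3
  proc-I: no waits; runs immediately, freeing m0
  run proc-A (all its waits — m3, m1 and m0 — are resolved); releases m17


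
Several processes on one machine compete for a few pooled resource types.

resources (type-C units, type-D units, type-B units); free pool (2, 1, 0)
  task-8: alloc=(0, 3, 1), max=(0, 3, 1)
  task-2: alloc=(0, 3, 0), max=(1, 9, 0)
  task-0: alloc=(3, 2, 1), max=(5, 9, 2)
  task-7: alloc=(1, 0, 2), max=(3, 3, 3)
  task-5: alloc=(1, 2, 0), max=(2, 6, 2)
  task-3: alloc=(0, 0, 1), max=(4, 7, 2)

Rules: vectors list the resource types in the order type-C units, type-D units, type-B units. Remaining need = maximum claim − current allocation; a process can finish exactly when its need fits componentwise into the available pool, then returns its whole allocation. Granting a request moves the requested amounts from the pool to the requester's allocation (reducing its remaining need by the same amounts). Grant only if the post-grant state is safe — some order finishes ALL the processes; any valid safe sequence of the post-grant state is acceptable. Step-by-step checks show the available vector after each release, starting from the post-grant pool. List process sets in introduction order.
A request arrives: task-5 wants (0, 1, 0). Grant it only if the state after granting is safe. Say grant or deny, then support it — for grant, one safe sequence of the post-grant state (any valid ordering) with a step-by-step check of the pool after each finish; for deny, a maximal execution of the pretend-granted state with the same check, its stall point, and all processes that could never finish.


GRANT: granting preserves safety; a valid post-grant sequence is task-8, task-7, task-5, task-2, task-3, task-0.
Key observation: granting shrinks the pool to (2, 0, 0), yet task-8 still fits and the chain goes through.
Check on the post-grant state, step by step:
  pool = (2, 0, 0)
  task-8: need (0, 0, 0) fits (2, 0, 0); releases (0, 3, 1), pool now (2, 3, 1)
  task-7: need (2, 3, 1) fits (2, 3, 1); releases (1, 0, 2), pool now (3, 3, 3)
  task-5: need (1, 3, 2) fits (3, 3, 3); releases (1, 3, 0), pool now (4, 6, 3)
  task-2: need (1, 6, 0) fits (4, 6, 3); releases (0, 3, 0), pool now (4, 9, 3)
  task-3: need (4, 7, 1) fits (4, 9, 3); releases (0, 0, 1), pool now (4, 9, 4)
  task-0: need (2, 7, 1) fits (4, 9, 4); releases (3, 2, 1), pool now (7, 11, 5)


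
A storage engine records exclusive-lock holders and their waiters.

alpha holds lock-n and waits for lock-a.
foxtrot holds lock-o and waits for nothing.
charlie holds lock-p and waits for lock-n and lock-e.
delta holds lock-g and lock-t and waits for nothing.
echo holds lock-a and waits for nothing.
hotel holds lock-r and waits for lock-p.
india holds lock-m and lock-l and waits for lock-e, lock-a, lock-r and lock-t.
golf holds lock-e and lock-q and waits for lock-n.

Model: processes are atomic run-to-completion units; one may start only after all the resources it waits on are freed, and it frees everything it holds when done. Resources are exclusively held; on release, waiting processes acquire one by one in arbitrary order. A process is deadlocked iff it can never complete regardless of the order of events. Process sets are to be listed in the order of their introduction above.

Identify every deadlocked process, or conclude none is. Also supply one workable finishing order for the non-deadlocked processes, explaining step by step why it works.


Nothing here is deadlocked.
Key observation: the wait relation is loop-free; peeling off processes with no waits unwinds the whole state.
One completion order for the rest: echo, alpha, golf, charlie, delta, foxtrot, hotel, india.
Verifying each step:
  run echo (it waits on nothing); releases lock-a
  alpha waits on lock-a — all released -> runs and releases lock-n
  golf waits on lock-n — all released -> runs and releases lock-e and lock-q
  charlie waits on lock-n and lock-e — all released -> runs and releases lock-p
  run delta (it waits on nothing); releases lock-g and lock-t
  run foxtrot (it waits on nothing); releases lock-o
  hotel waits on lock-p — all released -> runs and releases lock-r
  india waits on lock-e, lock-a, lock-r and lock-t — all released -> runs and releases lock-m and lock-l


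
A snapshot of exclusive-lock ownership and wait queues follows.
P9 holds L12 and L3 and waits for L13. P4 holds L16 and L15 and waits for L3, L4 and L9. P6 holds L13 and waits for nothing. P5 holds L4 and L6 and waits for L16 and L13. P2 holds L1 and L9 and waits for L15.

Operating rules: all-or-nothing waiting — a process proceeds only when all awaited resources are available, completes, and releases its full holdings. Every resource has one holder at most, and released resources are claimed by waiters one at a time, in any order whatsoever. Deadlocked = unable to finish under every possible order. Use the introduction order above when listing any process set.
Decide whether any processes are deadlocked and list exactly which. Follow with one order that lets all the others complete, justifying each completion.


Deadlocked: P4, P5 and P2.
Key observation: the cycle P4 -> P5 -> P4 can never break — each member waits on the next; P2 is caught in further circular waits.
One completion order for the rest: P6, P9.
Walking it through:
  P6: no waits; runs immediately, freeing L13
  P9: everything it awaited (L13) is free; runs, freeing L12 and L3


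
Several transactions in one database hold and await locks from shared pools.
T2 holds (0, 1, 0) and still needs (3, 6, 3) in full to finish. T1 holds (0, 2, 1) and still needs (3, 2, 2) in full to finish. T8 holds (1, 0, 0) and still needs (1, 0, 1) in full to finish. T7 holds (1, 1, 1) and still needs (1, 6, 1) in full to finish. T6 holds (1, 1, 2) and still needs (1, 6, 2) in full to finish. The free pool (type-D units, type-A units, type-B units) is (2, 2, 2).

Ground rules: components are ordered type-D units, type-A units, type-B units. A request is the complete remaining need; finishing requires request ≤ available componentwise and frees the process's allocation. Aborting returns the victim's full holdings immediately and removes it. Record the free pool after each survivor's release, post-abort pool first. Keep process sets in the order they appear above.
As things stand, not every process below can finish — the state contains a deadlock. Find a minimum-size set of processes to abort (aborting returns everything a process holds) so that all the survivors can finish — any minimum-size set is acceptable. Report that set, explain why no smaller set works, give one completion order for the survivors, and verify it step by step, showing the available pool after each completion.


The answer: abort T7 and T6.
Key observation: T2 had no path to completion before; after the abort of T7 and T6 ((2, 2, 3) returned), step 3 is where it fits.
No one abort is enough; case by case: T2 alone leaves T7 blocked (short on type-A units); T1 alone leaves T2 blocked (short on type-A units); T8 alone leaves T2 blocked (short on type-A units); T7 alone leaves T2 blocked (short on type-A units); T6 alone leaves T2 blocked (short on type-A units).
One survivor order: T1, T8, T2. Step-by-step check (post-abort pool first):
  pool = (4, 4, 5)
  T1 needs (3, 2, 2) <= (4, 4, 5) -> finishes; pool += (0, 2, 1) = (4, 6, 6)
  T8 needs (1, 0, 1) <= (4, 6, 6) -> finishes; pool += (1, 0, 0) = (5, 6, 6)
  T2 needs (3, 6, 3) <= (5, 6, 6) -> finishes; pool += (0, 1, 0) = (5, 7, 6)


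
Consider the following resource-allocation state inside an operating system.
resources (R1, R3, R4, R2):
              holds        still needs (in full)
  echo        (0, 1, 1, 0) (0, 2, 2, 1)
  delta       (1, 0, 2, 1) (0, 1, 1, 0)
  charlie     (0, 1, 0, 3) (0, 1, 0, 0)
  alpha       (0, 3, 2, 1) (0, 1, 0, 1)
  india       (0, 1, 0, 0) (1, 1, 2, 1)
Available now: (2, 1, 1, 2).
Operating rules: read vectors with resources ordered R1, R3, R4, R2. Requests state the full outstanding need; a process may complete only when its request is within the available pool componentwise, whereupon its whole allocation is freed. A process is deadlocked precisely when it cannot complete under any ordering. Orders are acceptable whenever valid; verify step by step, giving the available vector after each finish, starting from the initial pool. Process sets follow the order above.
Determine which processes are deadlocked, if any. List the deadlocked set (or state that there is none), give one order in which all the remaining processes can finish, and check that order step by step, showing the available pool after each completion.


No process is deadlocked.
Key observation: alpha leads a chain of completions in which each release enables another process.
One completion order for the rest: alpha, charlie, india, delta, echo. Walking it through:
  pool = (2, 1, 1, 2)
  alpha needs (0, 1, 0, 1) <= (2, 1, 1, 2) -> finishes; pool += (0, 3, 2, 1) = (2, 4, 3, 3)
  charlie needs (0, 1, 0, 0) <= (2, 4, 3, 3) -> finishes; pool += (0, 1, 0, 3) = (2, 5, 3, 6)
  india needs (1, 1, 2, 1) <= (2, 5, 3, 6) -> finishes; pool += (0, 1, 0, 0) = (2, 6, 3, 6)
  delta needs (0, 1, 1, 0) <= (2, 6, 3, 6) -> finishes; pool += (1, 0, 2, 1) = (3, 6, 5, 7)
  echo needs (0, 2, 2, 1) <= (3, 6, 5, 7) -> finishes; pool += (0, 1, 1, 0) = (3, 7, 6, 7)


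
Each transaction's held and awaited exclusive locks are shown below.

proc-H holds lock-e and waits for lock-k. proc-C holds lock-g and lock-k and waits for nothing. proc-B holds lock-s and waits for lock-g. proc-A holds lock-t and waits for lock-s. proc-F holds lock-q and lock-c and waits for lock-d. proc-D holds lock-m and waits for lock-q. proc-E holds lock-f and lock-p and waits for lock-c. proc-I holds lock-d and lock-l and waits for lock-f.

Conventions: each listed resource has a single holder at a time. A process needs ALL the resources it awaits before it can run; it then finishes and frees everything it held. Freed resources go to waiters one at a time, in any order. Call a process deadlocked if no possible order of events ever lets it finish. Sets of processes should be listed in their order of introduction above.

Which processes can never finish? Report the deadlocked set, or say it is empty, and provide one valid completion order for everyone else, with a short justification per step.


The deadlocked set is proc-F, proc-D, proc-E and proc-I.
Key observation: the loop proc-F -> proc-I -> proc-E -> proc-F blocks itself forever; proc-D waits into the deadlock from upstream.
One completion order for the rest: proc-C, proc-B, proc-H, proc-A.
Check, step by step:
  proc-C: no waits; runs immediately, freeing lock-g and lock-k
  proc-B: everything it awaited (lock-g) is free; runs, freeing lock-s
  proc-H: everything it awaited (lock-k) is free; runs, freeing lock-e
  proc-A: everything it awaited (lock-s) is free; runs, freeing lock-t


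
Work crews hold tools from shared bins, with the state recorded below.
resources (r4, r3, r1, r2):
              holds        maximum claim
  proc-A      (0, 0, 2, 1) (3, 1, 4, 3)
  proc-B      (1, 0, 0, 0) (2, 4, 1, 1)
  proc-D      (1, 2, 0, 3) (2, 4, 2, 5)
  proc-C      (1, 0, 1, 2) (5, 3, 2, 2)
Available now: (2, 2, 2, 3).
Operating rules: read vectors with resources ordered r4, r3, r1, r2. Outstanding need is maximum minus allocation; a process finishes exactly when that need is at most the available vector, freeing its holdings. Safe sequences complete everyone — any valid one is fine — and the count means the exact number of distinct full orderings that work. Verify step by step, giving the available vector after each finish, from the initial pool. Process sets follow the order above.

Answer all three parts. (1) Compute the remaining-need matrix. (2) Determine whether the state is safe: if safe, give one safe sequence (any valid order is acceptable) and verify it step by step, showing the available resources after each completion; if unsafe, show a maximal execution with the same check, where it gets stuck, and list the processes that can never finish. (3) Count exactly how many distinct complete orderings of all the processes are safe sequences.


(1) Remaining need (order r4, r3, r1, r2):
  proc-A: (3, 1, 2, 2)
  proc-B: (1, 4, 1, 1)
  proc-D: (1, 2, 2, 2)
  proc-C: (4, 3, 1, 0)
(2) SAFE — a valid safe sequence is proc-D, proc-A, proc-B, proc-C.
Key observation: at proc-D the run first touches a limit — (1, 2, 2, 2) against (2, 2, 2, 3), exact on a resource it actually requests.
Verifying each step:
  pool = (2, 2, 2, 3)
  run proc-D (needs (1, 2, 2, 2), free (2, 2, 2, 3)); after release of (1, 2, 0, 3) the pool is (3, 4, 2, 6)
  run proc-A (needs (3, 1, 2, 2), free (3, 4, 2, 6)); after release of (0, 0, 2, 1) the pool is (3, 4, 4, 7)
  run proc-B (needs (1, 4, 1, 1), free (3, 4, 4, 7)); after release of (1, 0, 0, 0) the pool is (4, 4, 4, 7)
  run proc-C (needs (4, 3, 1, 0), free (4, 4, 4, 7)); after release of (1, 0, 1, 2) the pool is (5, 4, 5, 9)
(3) The exact count: 3 of the possible complete orderings are safe sequences.


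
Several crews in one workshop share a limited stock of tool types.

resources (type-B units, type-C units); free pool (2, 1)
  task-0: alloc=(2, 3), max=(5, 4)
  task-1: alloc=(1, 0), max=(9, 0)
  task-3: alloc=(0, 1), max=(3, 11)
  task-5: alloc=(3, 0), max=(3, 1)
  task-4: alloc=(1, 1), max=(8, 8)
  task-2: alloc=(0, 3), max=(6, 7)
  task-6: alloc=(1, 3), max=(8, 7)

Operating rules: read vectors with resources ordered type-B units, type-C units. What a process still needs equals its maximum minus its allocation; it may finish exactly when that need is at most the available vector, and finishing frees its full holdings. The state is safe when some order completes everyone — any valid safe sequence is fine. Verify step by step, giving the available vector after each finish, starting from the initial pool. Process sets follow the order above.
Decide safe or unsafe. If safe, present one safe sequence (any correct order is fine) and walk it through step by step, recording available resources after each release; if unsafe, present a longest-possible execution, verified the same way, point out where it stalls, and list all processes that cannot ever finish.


SAFE. One safe sequence: task-5, task-0, task-2, task-6, task-1, task-4, task-3.
Key observation: reading the order forward, task-5 is the first process whose need (0, 1) meets the free pool (2, 1) exactly on a resource it requests.
Check, step by step:
  pool = (2, 1)
  task-5: need (0, 1) fits (2, 1); releases (3, 0), pool now (5, 1)
  task-0: need (3, 1) fits (5, 1); releases (2, 3), pool now (7, 4)
  task-2: need (6, 4) fits (7, 4); releases (0, 3), pool now (7, 7)
  task-6: need (7, 4) fits (7, 7); releases (1, 3), pool now (8, 10)
  task-1: need (8, 0) fits (8, 10); releases (1, 0), pool now (9, 10)
  task-4: need (7, 7) fits (9, 10); releases (1, 1), pool now (10, 11)
  task-3: need (3, 10) fits (10, 11); releases (0, 1), pool now (10, 12)
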